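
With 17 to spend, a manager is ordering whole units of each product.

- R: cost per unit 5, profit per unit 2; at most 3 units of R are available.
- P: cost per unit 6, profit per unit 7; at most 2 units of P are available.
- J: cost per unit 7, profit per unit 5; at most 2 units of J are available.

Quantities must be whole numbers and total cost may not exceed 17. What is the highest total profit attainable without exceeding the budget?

P has the best ratio (7/6); taking only P gives at most 2×7 = 14 (stopped by the cost limit).
Mixing does better — 1×R and 2×P: cost 17 ≤ 17, profit 1·2 + 2·7 = 16.

16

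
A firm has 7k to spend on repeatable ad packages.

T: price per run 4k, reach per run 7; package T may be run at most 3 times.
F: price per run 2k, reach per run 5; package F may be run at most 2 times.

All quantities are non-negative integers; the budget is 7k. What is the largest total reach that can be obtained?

1×T and 1×F: price 6 ≤ 7, reach 1·7 + 1·5 = 12.
2×F: price 4 ≤ 7, reach 2·5 = 10.
Best is 12.

12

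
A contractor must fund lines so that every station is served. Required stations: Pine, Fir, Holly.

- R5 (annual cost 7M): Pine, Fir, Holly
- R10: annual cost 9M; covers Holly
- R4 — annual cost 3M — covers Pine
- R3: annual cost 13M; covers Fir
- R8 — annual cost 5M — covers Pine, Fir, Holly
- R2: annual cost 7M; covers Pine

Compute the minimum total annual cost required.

5

R8 alone covers Pine, Fir, Holly — every station.
Total annual cost: 5.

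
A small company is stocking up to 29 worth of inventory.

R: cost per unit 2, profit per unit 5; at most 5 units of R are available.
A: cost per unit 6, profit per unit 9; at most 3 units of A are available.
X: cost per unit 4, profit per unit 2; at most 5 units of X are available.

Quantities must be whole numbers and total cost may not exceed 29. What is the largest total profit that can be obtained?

52

Take 5×R and 3×A: cost 28 ≤ 29, profit 5·5 + 3·9 = 52.
R has the best ratio (5/2) and is taken to its limit of 5; remaining capacity is filled optimally with the others.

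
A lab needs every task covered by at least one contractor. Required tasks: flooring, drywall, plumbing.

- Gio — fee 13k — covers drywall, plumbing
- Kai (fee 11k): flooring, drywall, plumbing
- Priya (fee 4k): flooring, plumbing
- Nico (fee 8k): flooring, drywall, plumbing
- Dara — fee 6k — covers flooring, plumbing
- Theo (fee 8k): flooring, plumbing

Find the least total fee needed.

8

The greedy cost-per-new-task heuristic would pick Priya and Nico for 12, but a cheaper cover exists.
Nico alone covers flooring, drywall, plumbing — every task.
Total fee: 8.
No cover costs less than 8.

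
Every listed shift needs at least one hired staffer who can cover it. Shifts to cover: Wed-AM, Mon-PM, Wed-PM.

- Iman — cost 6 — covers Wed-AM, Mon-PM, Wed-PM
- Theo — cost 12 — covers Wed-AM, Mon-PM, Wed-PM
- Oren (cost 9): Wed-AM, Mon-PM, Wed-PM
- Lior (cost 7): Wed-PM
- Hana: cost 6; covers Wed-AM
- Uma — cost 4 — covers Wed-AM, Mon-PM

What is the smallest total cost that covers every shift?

Iman alone covers Wed-AM, Mon-PM, Wed-PM — every shift.
Total cost: 6.
No cover costs less than 6.

6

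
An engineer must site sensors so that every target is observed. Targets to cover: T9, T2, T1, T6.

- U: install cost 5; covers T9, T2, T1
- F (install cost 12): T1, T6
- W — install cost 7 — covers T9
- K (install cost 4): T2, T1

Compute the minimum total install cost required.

This is a weighted set-cover instance.
Choose U and F: together they cover T9, T2, T1, T6 — every target.
Total install cost: 5 + 12 = 17.
No cover costs less than 17.

17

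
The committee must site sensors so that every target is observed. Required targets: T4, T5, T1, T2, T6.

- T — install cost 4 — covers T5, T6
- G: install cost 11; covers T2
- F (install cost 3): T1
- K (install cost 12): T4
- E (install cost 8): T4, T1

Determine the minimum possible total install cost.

Choose T, G, and E: together they cover T4, T5, T1, T2, T6 — every target.
Total install cost: 4 + 11 + 8 = 23.

23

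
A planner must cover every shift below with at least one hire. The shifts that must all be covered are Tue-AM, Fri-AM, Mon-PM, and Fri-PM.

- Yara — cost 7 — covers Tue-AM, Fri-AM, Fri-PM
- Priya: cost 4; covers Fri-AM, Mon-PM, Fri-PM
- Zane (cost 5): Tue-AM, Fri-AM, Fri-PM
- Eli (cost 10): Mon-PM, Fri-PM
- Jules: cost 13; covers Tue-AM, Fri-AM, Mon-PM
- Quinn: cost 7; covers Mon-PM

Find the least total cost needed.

9

Choose Priya and Zane: together they cover Tue-AM, Fri-AM, Mon-PM, Fri-PM — every shift.
Total cost: 4 + 5 = 9.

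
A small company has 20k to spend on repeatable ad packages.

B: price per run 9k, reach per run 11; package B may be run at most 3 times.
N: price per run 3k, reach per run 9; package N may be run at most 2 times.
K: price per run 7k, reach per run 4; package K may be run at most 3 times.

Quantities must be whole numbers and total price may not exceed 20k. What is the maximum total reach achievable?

2×N and 2×K: price 20 ≤ 20, reach 2·9 + 2·4 = 26.
1×B and 2×N: price 15 ≤ 20, reach 1·11 + 2·9 = 29.
Best is 29.

29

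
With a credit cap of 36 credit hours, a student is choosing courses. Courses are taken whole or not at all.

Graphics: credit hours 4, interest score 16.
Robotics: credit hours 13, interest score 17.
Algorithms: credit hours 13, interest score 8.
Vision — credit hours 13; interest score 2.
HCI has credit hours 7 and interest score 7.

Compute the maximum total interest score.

41

Graphics + Robotics + HCI: credit hours 4 + 13 + 7 = 24 ≤ 36, interest score 16 + 17 + 7 = 40.
Graphics + Robotics + Algorithms: credit hours 4 + 13 + 13 = 30 ≤ 36, interest score 16 + 17 + 8 = 41.
Best is Graphics, Robotics, and Algorithms with total interest score 41.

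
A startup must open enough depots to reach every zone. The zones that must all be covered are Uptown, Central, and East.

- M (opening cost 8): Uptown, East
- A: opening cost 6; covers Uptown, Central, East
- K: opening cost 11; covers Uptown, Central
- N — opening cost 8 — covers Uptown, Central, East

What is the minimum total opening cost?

A alone covers Uptown, Central, East — every zone.
Total opening cost: 6.

6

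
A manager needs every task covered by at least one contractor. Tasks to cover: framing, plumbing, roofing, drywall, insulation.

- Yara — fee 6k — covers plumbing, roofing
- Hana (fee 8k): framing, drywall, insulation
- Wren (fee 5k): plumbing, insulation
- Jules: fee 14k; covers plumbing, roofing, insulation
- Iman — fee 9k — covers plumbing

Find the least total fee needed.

14

The greedy cost-per-new-task heuristic would pick Wren, Hana, and Yara for 19, but a cheaper cover exists.
Choose Yara and Hana: together they cover framing, plumbing, roofing, drywall, insulation — every task.
Total fee: 6 + 8 = 14.
No cover costs less than 14.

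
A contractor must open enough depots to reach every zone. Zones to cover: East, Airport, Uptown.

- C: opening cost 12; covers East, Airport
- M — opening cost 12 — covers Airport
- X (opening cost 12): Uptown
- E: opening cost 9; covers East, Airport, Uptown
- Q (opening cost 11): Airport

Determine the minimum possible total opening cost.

9

This is a weighted set-cover instance.
E alone covers East, Airport, Uptown — every zone.
Total opening cost: 9.
No cover costs less than 9.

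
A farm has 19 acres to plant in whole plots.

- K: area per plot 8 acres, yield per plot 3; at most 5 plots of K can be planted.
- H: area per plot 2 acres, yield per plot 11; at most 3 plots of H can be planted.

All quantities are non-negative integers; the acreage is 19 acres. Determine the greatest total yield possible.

3×H: area 6 ≤ 19, yield 3·11 = 33.
1×K and 3×H: area 14 ≤ 19, yield 1·3 + 3·11 = 36.
Best is 36.

36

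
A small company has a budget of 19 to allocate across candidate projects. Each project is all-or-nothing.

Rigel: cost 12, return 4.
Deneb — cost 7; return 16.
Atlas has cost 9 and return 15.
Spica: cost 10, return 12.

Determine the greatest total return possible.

31

Deneb + Spica: cost 7 + 10 = 17 ≤ 19, return 16 + 12 = 28.
Deneb + Atlas: cost 7 + 9 = 16 ≤ 19, return 16 + 15 = 31.
Best is Deneb and Atlas with total return 31.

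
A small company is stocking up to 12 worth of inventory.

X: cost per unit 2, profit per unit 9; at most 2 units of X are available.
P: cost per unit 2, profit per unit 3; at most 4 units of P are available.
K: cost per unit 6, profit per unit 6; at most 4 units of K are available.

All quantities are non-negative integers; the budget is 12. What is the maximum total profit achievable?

X has the best ratio (9/2); taking only X gives at most 2×9 = 18 (stopped by the supply cap of 2).
Mixing does better — 2×X and 4×P: cost 12 ≤ 12, profit 2·9 + 4·3 = 30.

30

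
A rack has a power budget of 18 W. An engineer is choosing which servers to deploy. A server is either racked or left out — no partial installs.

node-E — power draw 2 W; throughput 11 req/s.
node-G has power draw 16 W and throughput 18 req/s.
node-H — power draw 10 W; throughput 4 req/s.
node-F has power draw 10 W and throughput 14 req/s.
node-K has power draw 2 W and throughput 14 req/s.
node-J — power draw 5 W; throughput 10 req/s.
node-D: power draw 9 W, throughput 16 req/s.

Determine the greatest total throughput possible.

This is an integer program with binary decision variables.
Take node-E, node-K, node-J, and node-D: power draw 2 + 2 + 5 + 9 = 18 ≤ 18, throughput 11 + 14 + 10 + 16 = 51.
No other feasible combination does better.

51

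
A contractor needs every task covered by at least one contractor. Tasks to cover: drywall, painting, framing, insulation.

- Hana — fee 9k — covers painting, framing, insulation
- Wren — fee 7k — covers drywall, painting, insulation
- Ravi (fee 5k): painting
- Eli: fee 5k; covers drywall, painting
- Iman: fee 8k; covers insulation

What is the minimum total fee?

Choose Hana and Eli: together they cover drywall, painting, framing, insulation — every task.
Total fee: 9 + 5 = 14.

14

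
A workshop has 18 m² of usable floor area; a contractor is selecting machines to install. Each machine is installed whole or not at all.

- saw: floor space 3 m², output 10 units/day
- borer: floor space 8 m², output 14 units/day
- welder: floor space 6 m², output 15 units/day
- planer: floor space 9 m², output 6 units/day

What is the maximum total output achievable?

39

saw + welder + planer: floor space 3 + 6 + 9 = 18 ≤ 18, output 10 + 15 + 6 = 31.
saw + borer + welder: floor space 3 + 8 + 6 = 17 ≤ 18, output 10 + 14 + 15 = 39.
borer + welder: floor space 8 + 6 = 14 ≤ 18, output 14 + 15 = 29.
Best is saw, borer, and welder with total output 39.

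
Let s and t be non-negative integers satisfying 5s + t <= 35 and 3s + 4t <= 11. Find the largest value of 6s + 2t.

18

(s,t)=(3,0): 5·3+1·0=15≤35, 3·3+4·0=9≤11, objective 18.
(s,t)=(2,1): 5·2+1·1=11≤35, 3·2+4·1=10≤11, objective 14.
(s,t)=(2,0): 5·2+1·0=10≤35, 3·2+4·0=6≤11, objective 12.
No feasible integer point exceeds 18.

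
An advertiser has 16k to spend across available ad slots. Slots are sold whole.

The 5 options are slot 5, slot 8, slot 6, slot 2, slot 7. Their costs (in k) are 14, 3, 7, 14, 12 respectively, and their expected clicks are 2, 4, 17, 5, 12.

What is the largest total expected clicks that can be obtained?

Take slot 8 and slot 6: cost 3 + 7 = 10 ≤ 16, expected clicks 4 + 17 = 21.
No other feasible combination does better.

21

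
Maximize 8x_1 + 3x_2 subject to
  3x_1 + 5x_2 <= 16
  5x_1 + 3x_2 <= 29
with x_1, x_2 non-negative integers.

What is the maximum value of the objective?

40

Relaxing integrality, the LP optimum is 42.67 at (x_1,x_2) = (5.33, 0), which is not an integer point.
(x_1,x_2)=(5,0) is feasible, giving 40.
(x_1,x_2)=(4,0) is feasible, giving 32.
No feasible integer point exceeds 40.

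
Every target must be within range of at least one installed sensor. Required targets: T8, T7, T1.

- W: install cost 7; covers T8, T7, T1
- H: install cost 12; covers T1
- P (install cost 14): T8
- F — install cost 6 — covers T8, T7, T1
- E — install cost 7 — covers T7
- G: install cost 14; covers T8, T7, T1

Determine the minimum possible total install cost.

F alone covers T8, T7, T1 — every target.
Total install cost: 6.
No cover costs less than 6.

6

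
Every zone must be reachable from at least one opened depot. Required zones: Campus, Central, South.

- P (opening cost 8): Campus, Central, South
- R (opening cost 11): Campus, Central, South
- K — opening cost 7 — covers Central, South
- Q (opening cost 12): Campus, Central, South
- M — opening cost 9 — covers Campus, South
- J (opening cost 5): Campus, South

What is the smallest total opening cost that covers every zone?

8

P alone covers Campus, Central, South — every zone.
Total opening cost: 8.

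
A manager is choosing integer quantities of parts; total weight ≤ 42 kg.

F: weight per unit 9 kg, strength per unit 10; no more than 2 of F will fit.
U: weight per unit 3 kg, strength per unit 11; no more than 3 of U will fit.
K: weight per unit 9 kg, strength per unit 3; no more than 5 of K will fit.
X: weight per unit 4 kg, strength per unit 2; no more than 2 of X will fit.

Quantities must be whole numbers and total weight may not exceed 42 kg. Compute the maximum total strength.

This is a bounded integer knapsack.
U has the best ratio (11/3); taking only U gives at most 3×11 = 33 (stopped by the supply cap of 3).
Mixing does better — 2×F, 3×U, 1×K, and 1×X: weight 40 ≤ 42, strength 2·10 + 3·11 + 1·3 + 1·2 = 58.

58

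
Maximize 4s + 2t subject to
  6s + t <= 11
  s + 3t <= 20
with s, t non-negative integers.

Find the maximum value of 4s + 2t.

The continuous relaxation peaks at (0.765, 6.41) with value 15.88; rounding to a feasible lattice point costs some objective.
(s,t)=(1,5) is feasible, giving 14.
(s,t)=(1,4) is feasible, giving 12.
(s,t)=(0,6) is feasible, giving 12.
No feasible integer point exceeds 14.

14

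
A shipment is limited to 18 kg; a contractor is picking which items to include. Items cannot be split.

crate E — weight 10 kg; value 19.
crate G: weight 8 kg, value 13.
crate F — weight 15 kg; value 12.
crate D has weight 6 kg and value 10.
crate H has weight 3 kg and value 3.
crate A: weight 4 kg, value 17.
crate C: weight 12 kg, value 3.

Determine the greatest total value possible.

This is an integer program with binary decision variables.
Allowing fractional choices, the relaxed optimum would be about 42.7, but items are indivisible.
crate E + crate H + crate A: weight 10 + 3 + 4 = 17 ≤ 18, value 19 + 3 + 17 = 39.
crate G + crate D + crate A: weight 8 + 6 + 4 = 18 ≤ 18, value 13 + 10 + 17 = 40.
Best is crate G, crate D, and crate A with total value 40.

40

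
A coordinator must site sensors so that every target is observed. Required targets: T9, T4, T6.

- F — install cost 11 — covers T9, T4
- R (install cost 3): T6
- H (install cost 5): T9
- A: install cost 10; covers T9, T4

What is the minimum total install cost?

The greedy cost-per-new-target heuristic would pick R, H, and A for 18, but a cheaper cover exists.
Choose R and A: together they cover T9, T4, T6 — every target.
Total install cost: 3 + 10 = 13.
No cover costs less than 13.

13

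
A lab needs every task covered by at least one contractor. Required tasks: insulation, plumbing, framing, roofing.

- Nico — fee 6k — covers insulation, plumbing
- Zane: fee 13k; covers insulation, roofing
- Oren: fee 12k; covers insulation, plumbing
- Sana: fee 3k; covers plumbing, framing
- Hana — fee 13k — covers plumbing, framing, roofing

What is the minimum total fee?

The greedy cost-per-new-task heuristic would pick Sana, Nico, and Zane for 22, but a cheaper cover exists.
Choose Zane and Sana: together they cover insulation, plumbing, framing, roofing — every task.
Total fee: 13 + 3 = 16.
No cover costs less than 16.

16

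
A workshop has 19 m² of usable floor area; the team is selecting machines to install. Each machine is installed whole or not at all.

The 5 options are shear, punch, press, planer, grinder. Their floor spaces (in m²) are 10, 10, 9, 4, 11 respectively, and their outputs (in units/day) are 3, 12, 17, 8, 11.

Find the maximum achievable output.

29

Allowing fractional choices, the relaxed optimum would be about 32.2, but machines are indivisible.
press + planer: floor space 9 + 4 = 13 ≤ 19, output 17 + 8 = 25.
punch + press: floor space 10 + 9 = 19 ≤ 19, output 12 + 17 = 29.
Best is punch and press with total output 29.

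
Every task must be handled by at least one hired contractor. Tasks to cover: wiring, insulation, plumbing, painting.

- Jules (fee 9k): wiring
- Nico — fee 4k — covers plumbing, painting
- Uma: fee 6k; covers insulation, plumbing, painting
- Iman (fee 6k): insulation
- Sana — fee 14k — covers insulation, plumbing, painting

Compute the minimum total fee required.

The greedy cost-per-new-task heuristic would pick Nico, Uma, and Jules for 19, but a cheaper cover exists.
Choose Jules and Uma: together they cover wiring, insulation, plumbing, painting — every task.
Total fee: 9 + 6 = 15.
No cover costs less than 15.

15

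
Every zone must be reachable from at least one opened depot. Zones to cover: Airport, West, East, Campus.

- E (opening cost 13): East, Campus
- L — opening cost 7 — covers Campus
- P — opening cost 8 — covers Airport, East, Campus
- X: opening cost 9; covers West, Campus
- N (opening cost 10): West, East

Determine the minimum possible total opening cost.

17

This is a weighted set-cover instance.
Choose P and X: together they cover Airport, West, East, Campus — every zone.
Total opening cost: 8 + 9 = 17.
No cover costs less than 17.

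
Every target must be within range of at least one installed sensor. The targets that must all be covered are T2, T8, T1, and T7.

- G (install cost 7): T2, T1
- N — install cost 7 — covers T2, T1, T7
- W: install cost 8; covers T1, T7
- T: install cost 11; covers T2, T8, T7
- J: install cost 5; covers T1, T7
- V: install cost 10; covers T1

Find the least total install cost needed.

16

The greedy cost-per-new-target heuristic would pick N and T for 18, but a cheaper cover exists.
Choose T and J: together they cover T2, T8, T1, T7 — every target.
Total install cost: 11 + 5 = 16.
No cover costs less than 16.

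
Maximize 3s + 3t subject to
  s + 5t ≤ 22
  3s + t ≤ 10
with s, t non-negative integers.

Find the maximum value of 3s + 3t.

18

(s,t)=(2,4): 1·2+5·4=22≤22, 3·2+1·4=10≤10, objective 18.
(s,t)=(2,3): 1·2+5·3=17≤22, 3·2+1·3=9≤10, objective 15.
(s,t)=(1,4): 1·1+5·4=21≤22, 3·1+1·4=7≤10, objective 15.
The best lattice point is (2,4), giving 18.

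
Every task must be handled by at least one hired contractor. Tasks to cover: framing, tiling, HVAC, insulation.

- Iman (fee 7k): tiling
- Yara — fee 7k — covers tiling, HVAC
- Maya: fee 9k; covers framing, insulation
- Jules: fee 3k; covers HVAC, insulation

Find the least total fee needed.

16

The greedy cost-per-new-task heuristic would pick Jules, Iman, and Maya for 19, but a cheaper cover exists.
Choose Yara and Maya: together they cover framing, tiling, HVAC, insulation — every task.
Total fee: 7 + 9 = 16.
No cover costs less than 16.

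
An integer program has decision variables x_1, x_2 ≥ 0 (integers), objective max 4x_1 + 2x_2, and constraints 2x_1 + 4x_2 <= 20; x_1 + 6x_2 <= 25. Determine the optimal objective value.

(x_1,x_2)=(10,0) is feasible, giving 40.
(x_1,x_2)=(9,0) is feasible, giving 36.
Maximum is 40 at (x_1,x_2)=(10,0).

40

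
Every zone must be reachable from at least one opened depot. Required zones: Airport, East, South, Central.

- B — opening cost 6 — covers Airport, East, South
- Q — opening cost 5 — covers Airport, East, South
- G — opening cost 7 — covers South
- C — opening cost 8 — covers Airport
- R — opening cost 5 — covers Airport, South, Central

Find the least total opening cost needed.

10

Choose Q and R: together they cover Airport, East, South, Central — every zone.
Total opening cost: 5 + 5 = 10.
No cover costs less than 10.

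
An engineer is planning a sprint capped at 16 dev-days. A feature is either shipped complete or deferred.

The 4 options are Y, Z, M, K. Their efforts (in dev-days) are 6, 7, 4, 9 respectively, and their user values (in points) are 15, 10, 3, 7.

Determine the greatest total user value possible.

25

Take Y and Z: effort 6 + 7 = 13 ≤ 16, user value 15 + 10 = 25.
No other feasible combination does better.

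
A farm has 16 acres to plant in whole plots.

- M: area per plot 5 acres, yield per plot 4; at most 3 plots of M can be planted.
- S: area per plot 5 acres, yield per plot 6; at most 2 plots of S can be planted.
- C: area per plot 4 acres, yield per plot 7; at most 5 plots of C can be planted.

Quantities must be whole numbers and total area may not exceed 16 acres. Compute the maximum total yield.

3×C: area 12 ≤ 16, yield 3·7 = 21.
4×C: area 16 ≤ 16, yield 4·7 = 28.
Best is 28.

28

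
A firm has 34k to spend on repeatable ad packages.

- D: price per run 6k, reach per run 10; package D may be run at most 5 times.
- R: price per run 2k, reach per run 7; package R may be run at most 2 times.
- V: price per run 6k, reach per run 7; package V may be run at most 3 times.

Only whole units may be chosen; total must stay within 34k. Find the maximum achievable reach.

64

Take 5×D and 2×R: price 34 ≤ 34, reach 5·10 + 2·7 = 64.
R has the best ratio (7/2) and is taken to its limit of 2; remaining capacity is filled optimally with the others.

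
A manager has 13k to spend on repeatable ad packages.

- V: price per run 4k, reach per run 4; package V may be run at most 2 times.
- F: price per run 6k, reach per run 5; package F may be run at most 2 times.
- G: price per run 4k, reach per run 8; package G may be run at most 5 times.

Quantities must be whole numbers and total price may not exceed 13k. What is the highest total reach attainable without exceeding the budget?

24

This is a bounded integer knapsack.
3×G: price 12 ≤ 13, reach 3·8 = 24.
1×V and 2×G: price 12 ≤ 13, reach 1·4 + 2·8 = 20.
Best is 24.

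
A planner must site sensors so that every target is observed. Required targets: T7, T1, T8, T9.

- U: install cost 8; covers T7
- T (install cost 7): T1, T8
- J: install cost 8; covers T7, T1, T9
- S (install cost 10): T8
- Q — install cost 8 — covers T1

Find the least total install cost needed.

15

Choose T and J: together they cover T7, T1, T8, T9 — every target.
Total install cost: 7 + 8 = 15.
No cover costs less than 15.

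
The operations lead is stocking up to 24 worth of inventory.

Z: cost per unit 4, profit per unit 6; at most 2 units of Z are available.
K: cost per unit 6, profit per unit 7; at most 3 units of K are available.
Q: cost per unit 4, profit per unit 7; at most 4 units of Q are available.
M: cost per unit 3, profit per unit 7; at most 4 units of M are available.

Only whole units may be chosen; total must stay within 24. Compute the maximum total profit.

M has the best ratio (7/3); taking only M gives at most 4×7 = 28 (stopped by the supply cap of 4).
Mixing does better — 3×Q and 4×M: cost 24 ≤ 24, profit 3·7 + 4·7 = 49.

49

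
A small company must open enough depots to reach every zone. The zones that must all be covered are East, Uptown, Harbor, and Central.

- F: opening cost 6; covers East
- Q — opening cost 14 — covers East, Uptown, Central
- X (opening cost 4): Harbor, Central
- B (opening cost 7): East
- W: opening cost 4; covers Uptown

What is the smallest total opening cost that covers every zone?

This is a weighted set-cover instance.
Choose F, X, and W: together they cover East, Uptown, Harbor, Central — every zone.
Total opening cost: 6 + 4 + 4 = 14.
No cover costs less than 14.

14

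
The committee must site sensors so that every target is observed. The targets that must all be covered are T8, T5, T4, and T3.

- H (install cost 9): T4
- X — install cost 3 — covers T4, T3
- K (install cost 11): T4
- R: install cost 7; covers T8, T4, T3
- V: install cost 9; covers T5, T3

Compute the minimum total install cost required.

16

The greedy cost-per-new-target heuristic would pick X, R, and V for 19, but a cheaper cover exists.
Choose R and V: together they cover T8, T5, T4, T3 — every target.
Total install cost: 7 + 9 = 16.
No cover costs less than 16.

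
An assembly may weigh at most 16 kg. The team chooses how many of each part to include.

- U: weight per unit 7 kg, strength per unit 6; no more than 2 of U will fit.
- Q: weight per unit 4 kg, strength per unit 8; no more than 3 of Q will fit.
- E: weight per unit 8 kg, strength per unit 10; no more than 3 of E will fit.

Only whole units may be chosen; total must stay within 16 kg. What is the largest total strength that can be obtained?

26

Take 2×Q and 1×E: weight 16 ≤ 16, strength 2·8 + 1·10 = 26.
No other integer combination yields more.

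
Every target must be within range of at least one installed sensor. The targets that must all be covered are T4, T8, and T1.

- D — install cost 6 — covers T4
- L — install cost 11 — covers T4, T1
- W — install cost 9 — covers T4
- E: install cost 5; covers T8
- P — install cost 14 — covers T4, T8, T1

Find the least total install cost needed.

14

P alone covers T4, T8, T1 — every target.
Total install cost: 14.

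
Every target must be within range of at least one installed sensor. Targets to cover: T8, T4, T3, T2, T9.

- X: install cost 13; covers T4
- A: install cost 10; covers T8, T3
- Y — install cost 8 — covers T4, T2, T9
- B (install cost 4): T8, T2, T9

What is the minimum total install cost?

18

Choose A and Y: together they cover T8, T4, T3, T2, T9 — every target.
Total install cost: 10 + 8 = 18.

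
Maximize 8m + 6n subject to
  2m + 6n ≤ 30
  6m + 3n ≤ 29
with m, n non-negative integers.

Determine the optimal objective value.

The continuous relaxation peaks at (2.8, 4.07) with value 46.80; rounding to a feasible lattice point costs some objective.
(m,n)=(3,3): 2·3+6·3=24≤30, 6·3+3·3=27≤29, objective 42.
(m,n)=(2,4): 2·2+6·4=28≤30, 6·2+3·4=24≤29, objective 40.
The best lattice point is (3,3), giving 42.

42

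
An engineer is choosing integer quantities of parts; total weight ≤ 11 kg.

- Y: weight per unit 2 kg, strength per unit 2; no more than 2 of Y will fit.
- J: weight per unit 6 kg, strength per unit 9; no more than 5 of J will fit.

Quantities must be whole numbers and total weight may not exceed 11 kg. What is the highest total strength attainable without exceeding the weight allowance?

13

Take 2×Y and 1×J: weight 10 ≤ 11, strength 2·2 + 1·9 = 13.
No other integer combination yields more.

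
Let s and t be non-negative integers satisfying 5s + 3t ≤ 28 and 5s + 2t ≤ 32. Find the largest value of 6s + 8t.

72

The continuous relaxation peaks at (0, 9.33) with value 74.67; rounding to a feasible lattice point costs some objective.
(s,t)=(0,9): 5·0+3·9=27≤28, 5·0+2·9=18≤32, objective 72.
(s,t)=(0,8): 5·0+3·8=24≤28, 5·0+2·8=16≤32, objective 64.
No feasible integer point exceeds 72.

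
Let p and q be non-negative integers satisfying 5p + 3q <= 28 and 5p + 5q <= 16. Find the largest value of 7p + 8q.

24

Relaxing integrality, the LP optimum is 25.60 at (p,q) = (0, 3.2), which is not an integer point.
(p,q)=(0,3): 5·0+3·3=9≤28, 5·0+5·3=15≤16, objective 24.
(p,q)=(1,2): 5·1+3·2=11≤28, 5·1+5·2=15≤16, objective 23.
(p,q)=(0,2): 5·0+3·2=6≤28, 5·0+5·2=10≤16, objective 16.
The best lattice point is (0,3), giving 24.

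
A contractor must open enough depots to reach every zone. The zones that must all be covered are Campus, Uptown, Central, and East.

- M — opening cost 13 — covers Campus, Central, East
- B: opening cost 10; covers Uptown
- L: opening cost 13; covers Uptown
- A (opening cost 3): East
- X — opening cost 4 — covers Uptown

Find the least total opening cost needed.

This is a weighted set-cover instance.
Choose M and X: together they cover Campus, Uptown, Central, East — every zone.
Total opening cost: 13 + 4 = 17.

17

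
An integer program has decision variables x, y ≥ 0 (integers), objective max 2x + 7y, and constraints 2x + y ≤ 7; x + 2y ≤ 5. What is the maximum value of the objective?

16

Relaxing integrality, the LP optimum is 17.50 at (x,y) = (0, 2.5), which is not an integer point.
(x,y)=(1,2): 2·1+1·2=4≤7, 1·1+2·2=5≤5, objective 16.
(x,y)=(0,2): 2·0+1·2=2≤7, 1·0+2·2=4≤5, objective 14.
(x,y)=(2,1): 2·2+1·1=5≤7, 1·2+2·1=4≤5, objective 11.
The best lattice point is (1,2), giving 16.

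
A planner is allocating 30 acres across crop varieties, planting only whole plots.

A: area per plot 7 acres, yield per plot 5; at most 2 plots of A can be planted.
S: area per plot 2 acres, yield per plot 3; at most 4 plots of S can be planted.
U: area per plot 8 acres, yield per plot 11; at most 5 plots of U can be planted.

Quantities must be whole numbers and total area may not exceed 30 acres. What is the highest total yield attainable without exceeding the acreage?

42

S has the best ratio (3/2); taking only S gives at most 4×3 = 12 (stopped by the supply cap of 4).
Mixing does better — 3×S and 3×U: area 30 ≤ 30, yield 3·3 + 3·11 = 42.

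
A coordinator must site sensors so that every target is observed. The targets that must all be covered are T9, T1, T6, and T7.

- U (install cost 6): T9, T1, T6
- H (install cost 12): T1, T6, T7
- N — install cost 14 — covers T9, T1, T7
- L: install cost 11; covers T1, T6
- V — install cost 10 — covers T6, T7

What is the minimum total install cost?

16

Choose U and V: together they cover T9, T1, T6, T7 — every target.
Total install cost: 6 + 10 = 16.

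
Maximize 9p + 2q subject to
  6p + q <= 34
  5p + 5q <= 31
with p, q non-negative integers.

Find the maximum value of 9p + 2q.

47

The continuous relaxation peaks at (5.56, 0.64) with value 51.32; rounding to a feasible lattice point costs some objective.
(p,q)=(5,1): 6·5+1·1=31≤34, 5·5+5·1=30≤31, objective 47.
(p,q)=(5,0): 6·5+1·0=30≤34, 5·5+5·0=25≤31, objective 45.
(p,q)=(4,2): 6·4+1·2=26≤34, 5·4+5·2=30≤31, objective 40.
The best lattice point is (5,1), giving 47.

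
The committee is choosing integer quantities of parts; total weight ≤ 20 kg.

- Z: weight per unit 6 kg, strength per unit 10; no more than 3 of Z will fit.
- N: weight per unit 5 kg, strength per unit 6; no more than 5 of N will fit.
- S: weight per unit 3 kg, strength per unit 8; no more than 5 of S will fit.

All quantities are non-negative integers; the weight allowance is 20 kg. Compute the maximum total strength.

Take 1×N and 5×S: weight 20 ≤ 20, strength 1·6 + 5·8 = 46.
S has the best ratio (8/3) and is taken to its limit of 5; remaining capacity is filled optimally with the others.

46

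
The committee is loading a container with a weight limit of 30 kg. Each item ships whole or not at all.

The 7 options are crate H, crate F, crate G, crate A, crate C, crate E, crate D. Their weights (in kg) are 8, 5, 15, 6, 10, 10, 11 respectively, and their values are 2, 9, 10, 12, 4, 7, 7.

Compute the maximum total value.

31

Treat it as a binary knapsack problem.
crate F + crate G + crate A: weight 5 + 15 + 6 = 26 ≤ 30, value 9 + 10 + 12 = 31.
crate H + crate F + crate A + crate E: weight 8 + 5 + 6 + 10 = 29 ≤ 30, value 2 + 9 + 12 + 7 = 30.
Best is crate F, crate G, and crate A with total value 31.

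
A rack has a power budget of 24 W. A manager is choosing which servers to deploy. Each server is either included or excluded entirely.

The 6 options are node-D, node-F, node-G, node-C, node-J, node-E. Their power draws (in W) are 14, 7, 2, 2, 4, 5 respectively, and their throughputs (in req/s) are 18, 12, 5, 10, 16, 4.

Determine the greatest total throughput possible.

49

Take node-D, node-G, node-C, and node-J: power draw 14 + 2 + 2 + 4 = 22 ≤ 24, throughput 18 + 5 + 10 + 16 = 49.
No other feasible combination does better.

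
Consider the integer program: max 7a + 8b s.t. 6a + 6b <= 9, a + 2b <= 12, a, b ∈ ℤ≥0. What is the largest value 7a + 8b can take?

8

(a,b)=(0,1): 6·0+6·1=6≤9, 1·0+2·1=2≤12, objective 8.
(a,b)=(1,0): 6·1+6·0=6≤9, 1·1+2·0=1≤12, objective 7.
The best lattice point is (0,1), giving 8.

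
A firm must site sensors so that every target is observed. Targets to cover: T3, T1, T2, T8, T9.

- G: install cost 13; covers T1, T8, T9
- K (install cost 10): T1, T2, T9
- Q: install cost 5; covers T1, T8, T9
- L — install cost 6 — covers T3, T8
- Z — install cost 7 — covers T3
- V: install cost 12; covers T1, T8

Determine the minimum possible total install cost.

16

The greedy cost-per-new-target heuristic would pick Q, L, and K for 21, but a cheaper cover exists.
Choose K and L: together they cover T3, T1, T2, T8, T9 — every target.
Total install cost: 10 + 6 = 16.
No cover costs less than 16.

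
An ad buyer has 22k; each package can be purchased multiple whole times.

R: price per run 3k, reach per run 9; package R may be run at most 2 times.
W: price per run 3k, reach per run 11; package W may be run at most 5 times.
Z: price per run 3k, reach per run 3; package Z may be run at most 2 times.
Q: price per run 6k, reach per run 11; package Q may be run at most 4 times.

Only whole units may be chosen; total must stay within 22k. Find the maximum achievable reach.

This is a bounded integer knapsack.
Take 2×R and 5×W: price 21 ≤ 22, reach 2·9 + 5·11 = 73.
W has the best ratio (11/3) and is taken to its limit of 5; remaining capacity is filled optimally with the others.

73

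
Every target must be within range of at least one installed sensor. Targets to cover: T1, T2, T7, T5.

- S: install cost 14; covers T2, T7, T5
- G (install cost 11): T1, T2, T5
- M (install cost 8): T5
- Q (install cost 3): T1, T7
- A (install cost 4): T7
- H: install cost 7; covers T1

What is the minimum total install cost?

Choose G and Q: together they cover T1, T2, T7, T5 — every target.
Total install cost: 11 + 3 = 14.
No cover costs less than 14.

14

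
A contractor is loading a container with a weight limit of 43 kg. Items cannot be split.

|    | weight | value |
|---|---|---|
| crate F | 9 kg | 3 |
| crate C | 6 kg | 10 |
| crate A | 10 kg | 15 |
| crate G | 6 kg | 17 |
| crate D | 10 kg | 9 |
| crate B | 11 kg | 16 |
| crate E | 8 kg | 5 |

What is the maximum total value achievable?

67

This is a 0-1 knapsack instance.
Take crate C, crate A, crate G, crate D, and crate B: weight 6 + 10 + 6 + 10 + 11 = 43 ≤ 43, value 10 + 15 + 17 + 9 + 16 = 67.
No other feasible combination does better.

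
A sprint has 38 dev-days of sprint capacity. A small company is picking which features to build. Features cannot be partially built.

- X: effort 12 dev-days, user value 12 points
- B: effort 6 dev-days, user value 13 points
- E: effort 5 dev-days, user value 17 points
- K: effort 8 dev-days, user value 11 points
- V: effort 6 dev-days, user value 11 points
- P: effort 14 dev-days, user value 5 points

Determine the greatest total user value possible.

64

Allowing fractional choices, the relaxed optimum would be about 64.4, but features are indivisible.
X + B + E + V: effort 12 + 6 + 5 + 6 = 29 ≤ 38, user value 12 + 13 + 17 + 11 = 53.
X + B + E + K + V: effort 12 + 6 + 5 + 8 + 6 = 37 ≤ 38, user value 12 + 13 + 17 + 11 + 11 = 64.
X + B + E + K: effort 12 + 6 + 5 + 8 = 31 ≤ 38, user value 12 + 13 + 17 + 11 = 53.
Best is X, B, E, K, and V with total user value 64.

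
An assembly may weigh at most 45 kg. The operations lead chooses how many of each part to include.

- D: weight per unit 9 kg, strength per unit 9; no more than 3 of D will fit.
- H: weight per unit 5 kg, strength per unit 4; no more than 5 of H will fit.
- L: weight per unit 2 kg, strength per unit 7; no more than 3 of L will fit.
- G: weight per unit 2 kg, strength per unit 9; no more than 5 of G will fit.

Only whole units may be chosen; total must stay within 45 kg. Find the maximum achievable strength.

3×D, 3×L, and 5×G: weight 43 ≤ 45, strength 3·9 + 3·7 + 5·9 = 93.
2×D, 2×H, 3×L, and 5×G: weight 44 ≤ 45, strength 2·9 + 2·4 + 3·7 + 5·9 = 92.
Best is 93.

93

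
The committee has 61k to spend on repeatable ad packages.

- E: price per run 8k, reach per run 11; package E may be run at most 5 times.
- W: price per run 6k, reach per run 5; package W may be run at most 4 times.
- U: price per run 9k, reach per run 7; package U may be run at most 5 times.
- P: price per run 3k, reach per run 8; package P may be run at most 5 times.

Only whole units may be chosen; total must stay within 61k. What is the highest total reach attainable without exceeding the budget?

100

This is a bounded integer knapsack.
Take 5×E, 1×W, and 5×P: price 61 ≤ 61, reach 5·11 + 1·5 + 5·8 = 100.
P has the best ratio (8/3) and is taken to its limit of 5; remaining capacity is filled optimally with the others.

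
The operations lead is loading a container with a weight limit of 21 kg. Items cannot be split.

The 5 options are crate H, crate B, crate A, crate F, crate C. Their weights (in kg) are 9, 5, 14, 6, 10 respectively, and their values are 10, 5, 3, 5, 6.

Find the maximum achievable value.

Allowing fractional choices, the relaxed optimum would be about 20.6, but items are indivisible.
crate B + crate F + crate C: weight 5 + 6 + 10 = 21 ≤ 21, value 5 + 5 + 6 = 16.
crate H + crate B + crate F: weight 9 + 5 + 6 = 20 ≤ 21, value 10 + 5 + 5 = 20.
crate H + crate C: weight 9 + 10 = 19 ≤ 21, value 10 + 6 = 16.
Best is crate H, crate B, and crate F with total value 20.

20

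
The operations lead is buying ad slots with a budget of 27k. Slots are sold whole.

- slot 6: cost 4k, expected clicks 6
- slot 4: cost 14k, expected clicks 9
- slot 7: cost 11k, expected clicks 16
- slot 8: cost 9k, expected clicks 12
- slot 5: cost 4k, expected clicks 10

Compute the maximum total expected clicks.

slot 7 + slot 8 + slot 5: cost 11 + 9 + 4 = 24 ≤ 27, expected clicks 16 + 12 + 10 = 38.
slot 6 + slot 7 + slot 8: cost 4 + 11 + 9 = 24 ≤ 27, expected clicks 6 + 16 + 12 = 34.
Best is slot 7, slot 8, and slot 5 with total expected clicks 38.

38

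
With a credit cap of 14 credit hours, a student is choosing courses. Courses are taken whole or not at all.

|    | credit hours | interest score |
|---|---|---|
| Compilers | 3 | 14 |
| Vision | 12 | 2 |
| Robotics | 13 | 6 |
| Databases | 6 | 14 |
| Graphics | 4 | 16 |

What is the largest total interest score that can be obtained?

This is a 0-1 knapsack instance.
Take Compilers, Databases, and Graphics: credit hours 3 + 6 + 4 = 13 ≤ 14, interest score 14 + 14 + 16 = 44.
No other feasible combination does better.

44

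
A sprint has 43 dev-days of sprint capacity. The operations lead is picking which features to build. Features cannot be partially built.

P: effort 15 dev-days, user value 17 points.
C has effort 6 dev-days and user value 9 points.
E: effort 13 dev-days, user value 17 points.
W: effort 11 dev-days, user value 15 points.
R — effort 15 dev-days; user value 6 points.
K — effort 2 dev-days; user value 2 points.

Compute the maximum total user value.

51

Take P, E, W, and K: effort 15 + 13 + 11 + 2 = 41 ≤ 43, user value 17 + 17 + 15 + 2 = 51.
No other feasible combination does better.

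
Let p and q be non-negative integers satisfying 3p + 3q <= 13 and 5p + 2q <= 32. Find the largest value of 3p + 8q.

Relaxing integrality, the LP optimum is 34.67 at (p,q) = (0, 4.33), which is not an integer point.
(p,q)=(0,4): 3·0+3·4=12≤13, 5·0+2·4=8≤32, objective 32.
(p,q)=(1,3): 3·1+3·3=12≤13, 5·1+2·3=11≤32, objective 27.
(p,q)=(0,3): 3·0+3·3=9≤13, 5·0+2·3=6≤32, objective 24.
Maximum is 32 at (p,q)=(0,4).

32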